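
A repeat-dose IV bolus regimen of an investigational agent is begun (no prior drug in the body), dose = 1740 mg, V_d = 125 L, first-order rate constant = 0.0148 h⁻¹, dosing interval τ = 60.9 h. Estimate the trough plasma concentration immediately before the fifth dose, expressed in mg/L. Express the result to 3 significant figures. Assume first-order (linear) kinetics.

9.26 mg/L

C₀ per dose = Dose / Vd = 1740 / 125 = 13.92 mg/L
Fraction remaining after one interval: r = e^(−kτ) = e^(−0.01480 × 60.9) = 0.4060
Before dose 5, 4 doses have been given (aged 1τ, 2τ, 3τ, 4τ).
C_trough = C₀ × (r + r² + … + r^4) = C₀ × r(1−r^4)/(1−r)
        = 13.92 × 0.4060 × (1 − 0.02717) / (1 − 0.4060) = 9.256 mg/L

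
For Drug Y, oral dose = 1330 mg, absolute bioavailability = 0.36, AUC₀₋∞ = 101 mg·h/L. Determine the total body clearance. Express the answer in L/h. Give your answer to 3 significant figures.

CL = F·Dose / AUC = 0.36 × 1330 / 101 = 4.741 L/h

4.74 L/h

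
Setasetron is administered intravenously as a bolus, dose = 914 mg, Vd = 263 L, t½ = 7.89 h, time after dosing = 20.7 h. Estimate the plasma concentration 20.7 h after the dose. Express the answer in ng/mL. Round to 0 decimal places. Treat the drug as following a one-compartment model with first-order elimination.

564 ng/mL

C₀ = Dose / Vd = 914.0 / 263 = 3.475 mg/L
k = ln2 / t½ = 0.693147 / 7.89 = 0.08785 h⁻¹
C = C₀ · e^(−k·t) = 3.475 × e^(−0.08785 × 20.7)
  = 3.475 × 0.1623 = 0.5640 mg/L
Convert: 0.5640 mg/L × 1000 = 564.0 ng/mL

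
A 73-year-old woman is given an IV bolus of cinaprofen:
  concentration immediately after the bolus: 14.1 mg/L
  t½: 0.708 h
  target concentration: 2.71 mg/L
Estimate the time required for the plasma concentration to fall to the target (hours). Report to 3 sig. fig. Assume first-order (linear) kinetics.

k = ln2 / t½ = 0.693147 / 0.708 = 0.9790 h⁻¹
t = ln(C₀ / C) / k = ln(14.10 / 2.71) / 0.9790
  = ln(5.203) / 0.9790 = 1.649 / 0.9790 = 1.684 h

1.68 h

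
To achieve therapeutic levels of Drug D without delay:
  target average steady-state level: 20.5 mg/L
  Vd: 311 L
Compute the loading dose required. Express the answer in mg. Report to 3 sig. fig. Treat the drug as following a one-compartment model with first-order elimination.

LD = Css × Vd = 20.5 × 311 = 6376 mg

6380 mg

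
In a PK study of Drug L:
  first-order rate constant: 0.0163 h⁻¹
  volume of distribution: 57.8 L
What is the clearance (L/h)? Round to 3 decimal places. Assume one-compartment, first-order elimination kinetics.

CL = k × Vd = 0.0163 × 57.8 = 0.9421 L/h

0.942 L/h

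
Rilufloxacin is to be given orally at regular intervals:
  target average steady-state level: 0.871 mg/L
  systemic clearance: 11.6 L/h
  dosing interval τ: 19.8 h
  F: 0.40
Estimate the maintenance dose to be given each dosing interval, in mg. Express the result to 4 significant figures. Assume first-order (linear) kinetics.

500.1 mg

At steady state, F × (Dose/τ) = Css × CL.
Dose = Css × CL × τ / F = 0.871 × 11.60 × 19.8 / 0.40 = 500.1 mg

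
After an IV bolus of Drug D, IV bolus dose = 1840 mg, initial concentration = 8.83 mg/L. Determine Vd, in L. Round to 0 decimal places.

Vd = Dose / C₀ = 1840 / 8.83 = 208.4 L

208 L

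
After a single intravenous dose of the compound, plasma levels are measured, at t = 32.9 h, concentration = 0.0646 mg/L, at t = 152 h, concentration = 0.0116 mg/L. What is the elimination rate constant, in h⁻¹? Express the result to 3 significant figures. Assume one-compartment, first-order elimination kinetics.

k = ln(C₁/C₂) / (t₂ − t₁) = ln(0.0646/0.0116) / (152 − 32.9)
  = 1.717 / 119.1 = 0.01442 h⁻¹

0.0144 h⁻¹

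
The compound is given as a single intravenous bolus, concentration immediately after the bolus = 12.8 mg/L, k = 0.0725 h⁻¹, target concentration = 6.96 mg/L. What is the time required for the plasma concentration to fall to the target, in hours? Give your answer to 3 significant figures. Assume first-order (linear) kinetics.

t = ln(C₀ / C) / k = ln(12.80 / 6.96) / 0.07250
  = ln(1.839) / 0.07250 = 0.6092 / 0.07250 = 8.403 h

8.40 h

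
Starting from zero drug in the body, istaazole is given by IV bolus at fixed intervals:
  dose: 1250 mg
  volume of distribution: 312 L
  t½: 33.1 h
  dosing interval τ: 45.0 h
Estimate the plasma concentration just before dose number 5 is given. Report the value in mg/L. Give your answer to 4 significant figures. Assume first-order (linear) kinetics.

C₀ per dose = Dose / Vd = 1250 / 312 = 4.006 mg/L
k = ln2 / t½ = 0.693147 / 33.1 = 0.02094 h⁻¹
Fraction remaining after one interval: r = e^(−kτ) = e^(−0.02094 × 45.0) = 0.3897
Before dose 5, 4 doses have been given (aged 1τ, 2τ, 3τ, 4τ).
C_trough = C₀ × (r + r² + … + r^4) = C₀ × r(1−r^4)/(1−r)
        = 4.006 × 0.3897 × (1 − 0.02306) / (1 − 0.3897) = 2.499 mg/L

2.499 mg/L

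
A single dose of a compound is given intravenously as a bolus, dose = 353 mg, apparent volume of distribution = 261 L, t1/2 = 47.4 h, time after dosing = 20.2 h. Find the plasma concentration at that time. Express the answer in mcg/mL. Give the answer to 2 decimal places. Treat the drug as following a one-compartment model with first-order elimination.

1.01 mcg/mL

C₀ = Dose / Vd = 353.0 / 261 = 1.352 mg/L
k = ln2 / t½ = 0.693147 / 47.4 = 0.01462 h⁻¹
C = C₀ · e^(−k·t) = 1.352 × e^(−0.01462 × 20.2)
  = 1.352 × 0.7443 = 1.006 mg/L
(1.006 mg/L = 1.006 mcg/mL)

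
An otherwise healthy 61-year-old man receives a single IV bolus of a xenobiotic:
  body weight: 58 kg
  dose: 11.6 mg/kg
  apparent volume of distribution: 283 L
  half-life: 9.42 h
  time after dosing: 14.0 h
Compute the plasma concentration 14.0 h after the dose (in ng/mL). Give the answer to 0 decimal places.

849 ng/mL

Total dose = 11.6 × 58 = 672.8 mg
C₀ = Dose / Vd = 672.8 / 283 = 2.377 mg/L
k = ln2 / t½ = 0.693147 / 9.42 = 0.07358 h⁻¹
C = C₀ · e^(−k·t) = 2.377 × e^(−0.07358 × 14.0)
  = 2.377 × 0.3570 = 0.8486 mg/L
Convert: 0.8486 mg/L × 1000 = 848.6 ng/mL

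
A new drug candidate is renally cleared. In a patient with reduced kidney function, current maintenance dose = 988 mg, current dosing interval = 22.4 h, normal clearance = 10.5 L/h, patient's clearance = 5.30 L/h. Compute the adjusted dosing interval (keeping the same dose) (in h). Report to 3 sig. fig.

44.4 h

To keep the same average steady-state level, dosing rate must scale with clearance.
CL ratio = 5.30 / 10.5 = 0.5048
New interval (same dose) = 22.4 / 0.5048 = 44.37 h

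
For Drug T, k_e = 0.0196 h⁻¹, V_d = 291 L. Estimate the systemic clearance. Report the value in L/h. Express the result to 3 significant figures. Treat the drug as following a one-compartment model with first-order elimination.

CL = k × Vd = 0.0196 × 291 = 5.704 L/h

5.70 L/h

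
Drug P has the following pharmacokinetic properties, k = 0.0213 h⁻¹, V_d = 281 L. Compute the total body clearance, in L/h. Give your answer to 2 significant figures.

6.0 L/h

CL = k × Vd = 0.0213 × 281 = 5.985 L/h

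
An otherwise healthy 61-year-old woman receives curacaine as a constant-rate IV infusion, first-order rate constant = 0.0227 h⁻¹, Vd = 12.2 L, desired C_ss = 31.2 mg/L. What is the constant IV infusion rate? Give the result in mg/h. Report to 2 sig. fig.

CL = k × Vd = 0.02270 × 12.2 = 0.2769 L/h
At steady state, infusion rate R₀ = Css × CL = 31.2 × 0.2769 = 8.639 mg/h

8.6 mg/h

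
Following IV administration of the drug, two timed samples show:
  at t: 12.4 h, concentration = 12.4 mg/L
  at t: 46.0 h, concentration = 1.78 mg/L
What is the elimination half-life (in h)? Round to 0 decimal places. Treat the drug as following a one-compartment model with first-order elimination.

12 h

k = ln(C₁/C₂) / (t₂ − t₁) = ln(12.4/1.78) / (46.0 − 12.4)
  = 1.941 / 33.60 = 0.05777 h⁻¹
t½ = ln2 / k = 0.693147 / 0.05777 = 12.00 h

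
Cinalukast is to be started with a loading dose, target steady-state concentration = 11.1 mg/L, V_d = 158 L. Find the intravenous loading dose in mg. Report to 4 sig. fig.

LD = Css × Vd = 11.1 × 158 = 1754 mg

1754 mg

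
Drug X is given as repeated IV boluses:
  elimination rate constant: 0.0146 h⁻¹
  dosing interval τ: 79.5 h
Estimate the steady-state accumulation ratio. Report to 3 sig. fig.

e^(−kτ) = e^(−0.01460 × 79.5) = 0.3133
Accumulation ratio R = 1 / (1 − e^(−kτ)) = 1 / (1 − 0.3133) = 1.456

1.46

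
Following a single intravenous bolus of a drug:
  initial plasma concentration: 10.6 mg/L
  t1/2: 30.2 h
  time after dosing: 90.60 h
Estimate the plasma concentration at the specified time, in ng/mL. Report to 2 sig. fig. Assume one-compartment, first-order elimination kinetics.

1300 ng/mL

k = ln2 / t½ = 0.693147 / 30.2 = 0.02295 h⁻¹
t / t½ = 90.60 / 30.2 = 3 half-lives
C = C₀ × (1/2)^3 = 10.60 × 0.1250 = 1.325 mg/L
Convert: 1.325 mg/L × 1000 = 1325 ng/mL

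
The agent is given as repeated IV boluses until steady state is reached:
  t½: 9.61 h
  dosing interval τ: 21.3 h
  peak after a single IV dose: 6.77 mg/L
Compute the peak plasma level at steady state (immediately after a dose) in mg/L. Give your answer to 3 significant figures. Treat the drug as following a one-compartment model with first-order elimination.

8.63 mg/L

k = ln2 / t½ = 0.693147 / 9.61 = 0.07213 h⁻¹
e^(−kτ) = e^(−0.07213 × 21.3) = 0.2152
Accumulation ratio R = 1 / (1 − e^(−kτ)) = 1 / (1 − 0.2152) = 1.274
Steady-state peak = C₀ × R = 6.77 × 1.274 = 8.625 mg/L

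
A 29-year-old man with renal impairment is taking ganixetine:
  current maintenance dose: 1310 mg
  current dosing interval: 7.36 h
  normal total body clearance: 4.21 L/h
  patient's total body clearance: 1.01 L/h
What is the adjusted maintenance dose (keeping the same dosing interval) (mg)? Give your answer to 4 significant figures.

314.3 mg

To keep the same average steady-state level, dosing rate must scale with clearance.
CL ratio = 1.01 / 4.21 = 0.2399
New dose (same interval) = 1310 × 0.2399 = 314.3 mg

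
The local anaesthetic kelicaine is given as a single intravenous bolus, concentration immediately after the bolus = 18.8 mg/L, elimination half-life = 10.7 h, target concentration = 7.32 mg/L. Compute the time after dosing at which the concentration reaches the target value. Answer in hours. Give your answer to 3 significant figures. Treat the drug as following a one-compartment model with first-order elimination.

14.6 h

k = ln2 / t½ = 0.693147 / 10.7 = 0.06478 h⁻¹
t = ln(C₀ / C) / k = ln(18.80 / 7.32) / 0.06478
  = ln(2.568) / 0.06478 = 0.9431 / 0.06478 = 14.56 h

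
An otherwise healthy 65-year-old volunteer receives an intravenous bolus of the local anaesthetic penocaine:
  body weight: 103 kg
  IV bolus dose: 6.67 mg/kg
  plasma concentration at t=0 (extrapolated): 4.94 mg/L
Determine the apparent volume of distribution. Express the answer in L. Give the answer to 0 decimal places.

139 L

Dose = 6.67 × 103 = 687.0 mg
Vd = Dose / C₀ = 687.0 / 4.94 = 139.1 L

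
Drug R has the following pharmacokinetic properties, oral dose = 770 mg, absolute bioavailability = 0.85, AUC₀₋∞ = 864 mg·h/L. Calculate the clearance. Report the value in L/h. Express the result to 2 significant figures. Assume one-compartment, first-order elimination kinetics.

CL = F·Dose / AUC = 0.85 × 770 / 864 = 0.7575 L/h

0.76 L/h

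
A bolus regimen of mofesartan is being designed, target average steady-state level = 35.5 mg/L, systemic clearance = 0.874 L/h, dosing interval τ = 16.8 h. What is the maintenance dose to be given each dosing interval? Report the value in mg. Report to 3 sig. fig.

521 mg

At steady state, Dose/τ = Css × CL.
Dose = Css × CL × τ = 35.5 × 0.8740 × 16.8 = 521.3 mg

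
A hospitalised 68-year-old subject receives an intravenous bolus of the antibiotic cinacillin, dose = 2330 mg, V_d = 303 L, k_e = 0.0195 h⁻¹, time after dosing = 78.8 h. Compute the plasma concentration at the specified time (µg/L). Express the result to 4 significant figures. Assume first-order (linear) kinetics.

C₀ = Dose / Vd = 2330 / 303 = 7.690 mg/L
C = C₀ · e^(−k·t) = 7.690 × e^(−0.01950 × 78.8)
  = 7.690 × 0.2151 = 1.654 mg/L
Convert: 1.654 mg/L × 1000 = 1654 µg/L

1654 µg/L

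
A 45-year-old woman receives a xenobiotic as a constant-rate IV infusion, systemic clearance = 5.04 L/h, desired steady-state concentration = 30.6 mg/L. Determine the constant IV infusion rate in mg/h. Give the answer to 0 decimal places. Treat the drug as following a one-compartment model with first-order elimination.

At steady state, infusion rate R₀ = Css × CL = 30.6 × 5.040 = 154.2 mg/h

154 mg/h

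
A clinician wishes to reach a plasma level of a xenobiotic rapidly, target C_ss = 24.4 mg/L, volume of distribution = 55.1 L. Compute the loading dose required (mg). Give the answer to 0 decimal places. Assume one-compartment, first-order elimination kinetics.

1344 mg

LD = Css × Vd = 24.4 × 55.1 = 1344 mg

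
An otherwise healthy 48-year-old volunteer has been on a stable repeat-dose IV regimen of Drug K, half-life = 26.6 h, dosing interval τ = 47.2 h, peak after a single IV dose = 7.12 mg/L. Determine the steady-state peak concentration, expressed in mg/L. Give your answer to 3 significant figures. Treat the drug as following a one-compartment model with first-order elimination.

10.1 mg/L

k = ln2 / t½ = 0.693147 / 26.6 = 0.02606 h⁻¹
e^(−kτ) = e^(−0.02606 × 47.2) = 0.2923
Accumulation ratio R = 1 / (1 − e^(−kτ)) = 1 / (1 − 0.2923) = 1.413
Steady-state peak = C₀ × R = 7.12 × 1.413 = 10.06 mg/L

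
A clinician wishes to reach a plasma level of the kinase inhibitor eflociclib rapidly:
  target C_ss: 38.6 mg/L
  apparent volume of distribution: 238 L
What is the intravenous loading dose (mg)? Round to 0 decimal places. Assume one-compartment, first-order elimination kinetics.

LD = Css × Vd = 38.6 × 238 = 9187 mg

9187 mg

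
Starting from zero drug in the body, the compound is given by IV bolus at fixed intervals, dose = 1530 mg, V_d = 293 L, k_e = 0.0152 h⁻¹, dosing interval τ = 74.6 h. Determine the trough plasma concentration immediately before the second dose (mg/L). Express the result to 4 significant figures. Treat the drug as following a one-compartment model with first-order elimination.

1.680 mg/L

C₀ per dose = Dose / Vd = 1530 / 293 = 5.222 mg/L
Fraction remaining after one interval: r = e^(−kτ) = e^(−0.01520 × 74.6) = 0.3218
Before dose 2, 1 dose has been given (aged 1τ).
C_trough = C₀ × r = 5.222 × 0.3218 = 1.680 mg/L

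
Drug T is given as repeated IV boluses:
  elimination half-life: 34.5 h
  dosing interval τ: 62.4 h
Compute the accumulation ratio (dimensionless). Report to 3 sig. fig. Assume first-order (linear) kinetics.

k = ln2 / t½ = 0.693147 / 34.5 = 0.02009 h⁻¹
e^(−kτ) = e^(−0.02009 × 62.4) = 0.2855
Accumulation ratio R = 1 / (1 − e^(−kτ)) = 1 / (1 − 0.2855) = 1.400

1.40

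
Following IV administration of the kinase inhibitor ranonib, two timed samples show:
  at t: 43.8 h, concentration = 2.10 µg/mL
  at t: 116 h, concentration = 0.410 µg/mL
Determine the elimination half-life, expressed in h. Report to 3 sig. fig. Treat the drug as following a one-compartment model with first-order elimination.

k = ln(C₁/C₂) / (t₂ − t₁) = ln(2.10/0.410) / (116 − 43.8)
  = 1.634 / 72.20 = 0.02263 h⁻¹
t½ = ln2 / k = 0.693147 / 0.02263 = 30.63 h

30.6 h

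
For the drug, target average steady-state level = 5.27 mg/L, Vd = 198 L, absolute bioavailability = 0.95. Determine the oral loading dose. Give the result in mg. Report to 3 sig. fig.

LD = Css × Vd / F = 5.27 × 198 / 0.95 = 1098 mg

1100 mg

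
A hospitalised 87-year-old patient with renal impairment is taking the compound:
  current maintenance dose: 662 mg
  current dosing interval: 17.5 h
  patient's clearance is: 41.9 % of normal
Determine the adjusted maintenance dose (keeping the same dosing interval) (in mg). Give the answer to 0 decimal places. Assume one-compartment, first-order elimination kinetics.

277 mg

To keep the same average steady-state level, dosing rate must scale with clearance.
CL ratio = 41.9 / 100 = 0.4190
New dose (same interval) = 662 × 0.4190 = 277.4 mg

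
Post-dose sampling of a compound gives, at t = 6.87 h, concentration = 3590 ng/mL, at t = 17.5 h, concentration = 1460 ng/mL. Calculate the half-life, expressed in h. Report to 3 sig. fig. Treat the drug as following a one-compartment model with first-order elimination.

k = ln(C₁/C₂) / (t₂ − t₁) = ln(3590/1460) / (17.5 − 6.87)
  = 0.8997 / 10.63 = 0.08464 h⁻¹
t½ = ln2 / k = 0.693147 / 0.08464 = 8.189 h

8.19 h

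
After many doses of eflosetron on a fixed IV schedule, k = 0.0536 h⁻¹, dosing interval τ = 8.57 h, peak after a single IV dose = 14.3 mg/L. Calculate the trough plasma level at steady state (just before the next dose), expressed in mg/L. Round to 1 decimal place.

24.5 mg/L

e^(−kτ) = e^(−0.05360 × 8.57) = 0.6317
Accumulation ratio R = 1 / (1 − e^(−kτ)) = 1 / (1 − 0.6317) = 2.715
Steady-state trough = C₀ × R × e^(−kτ) = 14.3 × 2.715 × 0.6317 = 24.53 mg/L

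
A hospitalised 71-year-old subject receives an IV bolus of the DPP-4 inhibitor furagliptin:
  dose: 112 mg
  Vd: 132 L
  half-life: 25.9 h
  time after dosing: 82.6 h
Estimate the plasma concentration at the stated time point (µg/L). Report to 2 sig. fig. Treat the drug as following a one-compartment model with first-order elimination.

C₀ = Dose / Vd = 112.0 / 132 = 0.8485 mg/L
k = ln2 / t½ = 0.693147 / 25.9 = 0.02676 h⁻¹
C = C₀ · e^(−k·t) = 0.8485 × e^(−0.02676 × 82.6)
  = 0.8485 × 0.1097 = 0.09308 mg/L
Convert: 0.09308 mg/L × 1000 = 93.08 µg/L

93 µg/L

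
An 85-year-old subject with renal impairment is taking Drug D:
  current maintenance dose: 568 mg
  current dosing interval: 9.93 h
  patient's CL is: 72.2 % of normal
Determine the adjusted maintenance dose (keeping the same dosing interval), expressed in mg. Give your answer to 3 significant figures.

410 mg

To keep the same average steady-state level, dosing rate must scale with clearance.
CL ratio = 72.2 / 100 = 0.7220
New dose (same interval) = 568 × 0.7220 = 410.1 mg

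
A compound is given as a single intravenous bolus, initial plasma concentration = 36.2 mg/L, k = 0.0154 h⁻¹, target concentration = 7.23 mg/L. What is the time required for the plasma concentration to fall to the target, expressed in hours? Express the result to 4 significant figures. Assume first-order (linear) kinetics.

t = ln(C₀ / C) / k = ln(36.20 / 7.23) / 0.01540
  = ln(5.007) / 0.01540 = 1.611 / 0.01540 = 104.6 h

104.6 h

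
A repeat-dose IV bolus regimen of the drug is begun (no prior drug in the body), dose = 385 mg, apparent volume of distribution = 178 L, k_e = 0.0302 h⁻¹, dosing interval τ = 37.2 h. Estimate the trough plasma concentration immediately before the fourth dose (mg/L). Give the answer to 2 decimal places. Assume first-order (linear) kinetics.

1.01 mg/L

C₀ per dose = Dose / Vd = 385 / 178 = 2.163 mg/L
Fraction remaining after one interval: r = e^(−kτ) = e^(−0.03020 × 37.2) = 0.3252
Before dose 4, 3 doses have been given (aged 1τ, 2τ, 3τ).
C_trough = C₀ × (r + r² + … + r^3) = C₀ × r(1−r^3)/(1−r)
        = 2.163 × 0.3252 × (1 − 0.03439) / (1 − 0.3252) = 1.007 mg/L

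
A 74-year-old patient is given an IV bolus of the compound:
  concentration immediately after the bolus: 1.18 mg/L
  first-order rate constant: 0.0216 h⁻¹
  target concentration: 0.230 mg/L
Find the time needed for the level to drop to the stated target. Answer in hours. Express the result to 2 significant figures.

t = ln(C₀ / C) / k = ln(1.180 / 0.230) / 0.02160
  = ln(5.130) / 0.02160 = 1.635 / 0.02160 = 75.69 h

76 h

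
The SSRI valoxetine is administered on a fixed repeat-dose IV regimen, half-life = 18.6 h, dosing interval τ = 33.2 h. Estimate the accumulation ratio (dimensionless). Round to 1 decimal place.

1.4

k = ln2 / t½ = 0.693147 / 18.6 = 0.03727 h⁻¹
e^(−kτ) = e^(−0.03727 × 33.2) = 0.2901
Accumulation ratio R = 1 / (1 − e^(−kτ)) = 1 / (1 − 0.2901) = 1.409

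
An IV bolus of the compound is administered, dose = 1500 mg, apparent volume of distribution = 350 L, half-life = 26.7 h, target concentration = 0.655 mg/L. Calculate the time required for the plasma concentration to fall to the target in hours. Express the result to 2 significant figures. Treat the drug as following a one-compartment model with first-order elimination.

72 h

C₀ = Dose / Vd = 1500 / 350 = 4.286 mg/L
k = ln2 / t½ = 0.693147 / 26.7 = 0.02596 h⁻¹
t = ln(C₀ / C) / k = ln(4.286 / 0.655) / 0.02596
  = ln(6.544) / 0.02596 = 1.879 / 0.02596 = 72.38 h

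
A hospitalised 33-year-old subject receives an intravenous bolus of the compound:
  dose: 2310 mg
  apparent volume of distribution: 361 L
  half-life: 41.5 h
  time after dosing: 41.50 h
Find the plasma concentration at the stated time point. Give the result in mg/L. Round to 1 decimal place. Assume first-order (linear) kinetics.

C₀ = Dose / Vd = 2310 / 361 = 6.399 mg/L
k = ln2 / t½ = 0.693147 / 41.5 = 0.01670 h⁻¹
t / t½ = 41.50 / 41.5 = 1 half-lives
C = C₀ × (1/2)^1 = 6.399 × 0.5000 = 3.200 mg/L

3.2 mg/L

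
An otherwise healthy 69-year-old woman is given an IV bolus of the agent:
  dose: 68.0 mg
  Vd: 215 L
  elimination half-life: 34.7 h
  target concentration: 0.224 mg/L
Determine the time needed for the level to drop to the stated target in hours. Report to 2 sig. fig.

C₀ = Dose / Vd = 68.00 / 215 = 0.3163 mg/L
k = ln2 / t½ = 0.693147 / 34.7 = 0.01998 h⁻¹
t = ln(C₀ / C) / k = ln(0.3163 / 0.224) / 0.01998
  = ln(1.412) / 0.01998 = 0.3450 / 0.01998 = 17.27 h

17 h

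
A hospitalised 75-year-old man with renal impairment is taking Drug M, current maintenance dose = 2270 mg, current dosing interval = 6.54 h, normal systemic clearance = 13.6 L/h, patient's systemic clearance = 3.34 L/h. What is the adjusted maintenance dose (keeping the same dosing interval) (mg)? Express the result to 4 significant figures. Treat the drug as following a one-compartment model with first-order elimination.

557.5 mg

To keep the same average steady-state level, dosing rate must scale with clearance.
CL ratio = 3.34 / 13.6 = 0.2456
New dose (same interval) = 2270 × 0.2456 = 557.5 mg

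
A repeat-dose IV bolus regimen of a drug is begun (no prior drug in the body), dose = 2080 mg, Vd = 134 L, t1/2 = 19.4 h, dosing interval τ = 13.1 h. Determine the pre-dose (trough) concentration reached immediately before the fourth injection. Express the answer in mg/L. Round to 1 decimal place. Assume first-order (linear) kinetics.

19.6 mg/L

C₀ per dose = Dose / Vd = 2080 / 134 = 15.52 mg/L
k = ln2 / t½ = 0.693147 / 19.4 = 0.03573 h⁻¹
Fraction remaining after one interval: r = e^(−kτ) = e^(−0.03573 × 13.1) = 0.6262
Before dose 4, 3 doses have been given (aged 1τ, 2τ, 3τ).
C_trough = C₀ × (r + r² + … + r^3) = C₀ × r(1−r^3)/(1−r)
        = 15.52 × 0.6262 × (1 − 0.2455) / (1 − 0.6262) = 19.62 mg/L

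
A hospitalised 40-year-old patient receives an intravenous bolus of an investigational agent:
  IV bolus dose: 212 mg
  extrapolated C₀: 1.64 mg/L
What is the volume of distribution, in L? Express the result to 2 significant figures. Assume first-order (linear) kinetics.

Vd = Dose / C₀ = 212.0 / 1.64 = 129.3 L

130 L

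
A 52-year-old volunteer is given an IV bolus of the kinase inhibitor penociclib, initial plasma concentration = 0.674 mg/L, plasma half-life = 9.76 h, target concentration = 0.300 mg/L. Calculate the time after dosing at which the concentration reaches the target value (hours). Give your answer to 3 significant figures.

k = ln2 / t½ = 0.693147 / 9.76 = 0.07102 h⁻¹
t = ln(C₀ / C) / k = ln(0.6740 / 0.300) / 0.07102
  = ln(2.247) / 0.07102 = 0.8096 / 0.07102 = 11.40 h

11.4 h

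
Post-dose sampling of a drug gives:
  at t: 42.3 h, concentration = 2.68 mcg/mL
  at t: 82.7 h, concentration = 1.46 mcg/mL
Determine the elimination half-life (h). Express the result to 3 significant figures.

k = ln(C₁/C₂) / (t₂ − t₁) = ln(2.68/1.46) / (82.7 − 42.3)
  = 0.6074 / 40.40 = 0.01503 h⁻¹
t½ = ln2 / k = 0.693147 / 0.01503 = 46.12 h

46.1 h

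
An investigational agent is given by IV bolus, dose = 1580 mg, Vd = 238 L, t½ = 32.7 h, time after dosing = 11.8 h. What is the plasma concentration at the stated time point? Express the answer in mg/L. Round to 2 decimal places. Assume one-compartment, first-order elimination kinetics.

C₀ = Dose / Vd = 1580 / 238 = 6.639 mg/L
k = ln2 / t½ = 0.693147 / 32.7 = 0.02120 h⁻¹
C = C₀ · e^(−k·t) = 6.639 × e^(−0.02120 × 11.8)
  = 6.639 × 0.7787 = 5.170 mg/L

5.17 mg/L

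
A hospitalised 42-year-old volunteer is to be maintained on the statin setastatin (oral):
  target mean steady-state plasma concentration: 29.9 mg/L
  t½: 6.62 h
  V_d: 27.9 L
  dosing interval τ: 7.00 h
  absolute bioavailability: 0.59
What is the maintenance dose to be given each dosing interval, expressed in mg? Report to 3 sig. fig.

k = ln2 / t½ = 0.693147 / 6.62 = 0.1047 h⁻¹
CL = k × Vd = 0.1047 × 27.9 = 2.921 L/h
At steady state, F × (Dose/τ) = Css × CL.
Dose = Css × CL × τ / F = 29.9 × 2.921 × 7.00 / 0.59 = 1036 mg

1040 mg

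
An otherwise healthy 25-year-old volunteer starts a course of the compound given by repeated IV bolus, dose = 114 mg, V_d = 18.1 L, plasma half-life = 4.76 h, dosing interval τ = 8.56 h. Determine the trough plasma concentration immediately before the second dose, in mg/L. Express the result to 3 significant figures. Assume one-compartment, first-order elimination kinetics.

C₀ per dose = Dose / Vd = 114 / 18.1 = 6.298 mg/L
k = ln2 / t½ = 0.693147 / 4.76 = 0.1456 h⁻¹
Fraction remaining after one interval: r = e^(−kτ) = e^(−0.1456 × 8.56) = 0.2876
Before dose 2, 1 dose has been given (aged 1τ).
C_trough = C₀ × r = 6.298 × 0.2876 = 1.811 mg/L

1.81 mg/L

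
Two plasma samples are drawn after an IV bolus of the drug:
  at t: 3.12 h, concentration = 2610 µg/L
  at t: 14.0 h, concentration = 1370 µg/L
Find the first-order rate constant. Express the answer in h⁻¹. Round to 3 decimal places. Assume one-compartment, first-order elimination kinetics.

0.059 h⁻¹

k = ln(C₁/C₂) / (t₂ − t₁) = ln(2610/1370) / (14.0 − 3.12)
  = 0.6445 / 10.88 = 0.05924 h⁻¹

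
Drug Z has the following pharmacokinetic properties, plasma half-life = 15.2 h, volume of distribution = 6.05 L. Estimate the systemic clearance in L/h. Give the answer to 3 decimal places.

0.276 L/h

k = ln2 / t½ = 0.693147 / 15.2 = 0.04560 h⁻¹
CL = k × Vd = 0.04560 × 6.05 = 0.2759 L/h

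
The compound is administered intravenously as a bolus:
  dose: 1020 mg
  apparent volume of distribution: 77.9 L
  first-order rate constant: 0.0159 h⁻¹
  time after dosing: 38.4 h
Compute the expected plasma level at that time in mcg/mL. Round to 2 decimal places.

C₀ = Dose / Vd = 1020 / 77.9 = 13.09 mg/L
C = C₀ · e^(−k·t) = 13.09 × e^(−0.01590 × 38.4)
  = 13.09 × 0.5430 = 7.108 mg/L
(7.108 mg/L = 7.108 mcg/mL)

7.11 mcg/mL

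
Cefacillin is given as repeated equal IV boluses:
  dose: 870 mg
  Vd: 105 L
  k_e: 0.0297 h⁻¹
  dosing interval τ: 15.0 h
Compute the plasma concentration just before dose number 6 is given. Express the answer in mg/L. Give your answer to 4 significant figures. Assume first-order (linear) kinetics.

C₀ per dose = Dose / Vd = 870 / 105 = 8.286 mg/L
Fraction remaining after one interval: r = e^(−kτ) = e^(−0.02970 × 15.0) = 0.6405
Before dose 6, 5 doses have been given (aged 1τ, 2τ, 3τ, 4τ, 5τ).
C_trough = C₀ × (r + r² + … + r^5) = C₀ × r(1−r^5)/(1−r)
        = 8.286 × 0.6405 × (1 − 0.1078) / (1 − 0.6405) = 13.17 mg/L

13.17 mg/L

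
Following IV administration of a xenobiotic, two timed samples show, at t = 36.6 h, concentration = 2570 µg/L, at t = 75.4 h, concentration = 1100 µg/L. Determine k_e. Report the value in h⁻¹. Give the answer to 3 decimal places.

0.022 h⁻¹

k = ln(C₁/C₂) / (t₂ − t₁) = ln(2570/1100) / (75.4 − 36.6)
  = 0.8486 / 38.80 = 0.02187 h⁻¹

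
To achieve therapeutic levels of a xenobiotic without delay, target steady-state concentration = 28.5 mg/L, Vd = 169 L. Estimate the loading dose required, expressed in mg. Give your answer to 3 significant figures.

LD = Css × Vd = 28.5 × 169 = 4817 mg

4820 mg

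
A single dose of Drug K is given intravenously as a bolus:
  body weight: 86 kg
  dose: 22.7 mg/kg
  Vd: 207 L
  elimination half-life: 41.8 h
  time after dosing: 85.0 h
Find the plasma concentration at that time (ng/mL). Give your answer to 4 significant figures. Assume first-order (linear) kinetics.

Total dose = 22.7 × 86 = 1952 mg
C₀ = Dose / Vd = 1952 / 207 = 9.430 mg/L
k = ln2 / t½ = 0.693147 / 41.8 = 0.01658 h⁻¹
C = C₀ · e^(−k·t) = 9.430 × e^(−0.01658 × 85.0)
  = 9.430 × 0.2443 = 2.304 mg/L
Convert: 2.304 mg/L × 1000 = 2304 ng/mL

2304 ng/mL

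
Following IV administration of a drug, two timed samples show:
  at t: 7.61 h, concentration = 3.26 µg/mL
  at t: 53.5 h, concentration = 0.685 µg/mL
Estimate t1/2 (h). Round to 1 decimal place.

k = ln(C₁/C₂) / (t₂ − t₁) = ln(3.26/0.685) / (53.5 − 7.61)
  = 1.560 / 45.89 = 0.03399 h⁻¹
t½ = ln2 / k = 0.693147 / 0.03399 = 20.39 h

20.4 h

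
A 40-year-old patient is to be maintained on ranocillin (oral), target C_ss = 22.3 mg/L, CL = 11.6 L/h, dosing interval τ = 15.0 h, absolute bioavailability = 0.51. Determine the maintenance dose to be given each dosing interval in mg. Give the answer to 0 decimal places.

At steady state, F × (Dose/τ) = Css × CL.
Dose = Css × CL × τ / F = 22.3 × 11.60 × 15.0 / 0.51 = 7608 mg

7608 mg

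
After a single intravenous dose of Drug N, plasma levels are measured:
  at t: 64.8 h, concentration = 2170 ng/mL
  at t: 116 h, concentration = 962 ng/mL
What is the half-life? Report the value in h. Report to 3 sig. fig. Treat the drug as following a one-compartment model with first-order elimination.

k = ln(C₁/C₂) / (t₂ − t₁) = ln(2170/962) / (116 − 64.8)
  = 0.8135 / 51.20 = 0.01589 h⁻¹
t½ = ln2 / k = 0.693147 / 0.01589 = 43.62 h

43.6 h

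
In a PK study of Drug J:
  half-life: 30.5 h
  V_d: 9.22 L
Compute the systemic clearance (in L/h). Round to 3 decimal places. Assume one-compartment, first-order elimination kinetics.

0.210 L/h

k = ln2 / t½ = 0.693147 / 30.5 = 0.02273 h⁻¹
CL = k × Vd = 0.02273 × 9.22 = 0.2096 L/h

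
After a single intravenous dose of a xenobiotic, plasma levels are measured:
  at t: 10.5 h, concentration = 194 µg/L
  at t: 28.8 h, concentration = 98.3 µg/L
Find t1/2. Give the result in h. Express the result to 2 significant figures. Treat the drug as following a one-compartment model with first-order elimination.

19 h

k = ln(C₁/C₂) / (t₂ − t₁) = ln(194/98.3) / (28.8 − 10.5)
  = 0.6798 / 18.30 = 0.03715 h⁻¹
t½ = ln2 / k = 0.693147 / 0.03715 = 18.66 h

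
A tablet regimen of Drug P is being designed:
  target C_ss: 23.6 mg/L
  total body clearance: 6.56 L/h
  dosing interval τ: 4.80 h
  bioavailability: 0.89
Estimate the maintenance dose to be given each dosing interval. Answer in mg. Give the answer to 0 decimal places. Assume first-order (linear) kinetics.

835 mg

At steady state, F × (Dose/τ) = Css × CL.
Dose = Css × CL × τ / F = 23.6 × 6.560 × 4.80 / 0.89 = 835.0 mg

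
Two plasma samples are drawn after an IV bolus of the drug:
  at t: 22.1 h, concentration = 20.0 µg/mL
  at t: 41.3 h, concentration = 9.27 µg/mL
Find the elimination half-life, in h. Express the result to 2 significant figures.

17 h

k = ln(C₁/C₂) / (t₂ − t₁) = ln(20.0/9.27) / (41.3 − 22.1)
  = 0.7689 / 19.20 = 0.04005 h⁻¹
t½ = ln2 / k = 0.693147 / 0.04005 = 17.31 h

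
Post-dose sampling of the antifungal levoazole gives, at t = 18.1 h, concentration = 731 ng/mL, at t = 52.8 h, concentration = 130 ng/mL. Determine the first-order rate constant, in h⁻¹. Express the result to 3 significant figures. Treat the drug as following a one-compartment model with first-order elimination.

0.0498 h⁻¹

k = ln(C₁/C₂) / (t₂ − t₁) = ln(731/130) / (52.8 − 18.1)
  = 1.727 / 34.70 = 0.04977 h⁻¹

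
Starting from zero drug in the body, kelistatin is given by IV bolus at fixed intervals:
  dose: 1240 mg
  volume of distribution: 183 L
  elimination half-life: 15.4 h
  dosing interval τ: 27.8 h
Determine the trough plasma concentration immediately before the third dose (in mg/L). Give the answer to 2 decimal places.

2.49 mg/L

C₀ per dose = Dose / Vd = 1240 / 183 = 6.776 mg/L
k = ln2 / t½ = 0.693147 / 15.4 = 0.04501 h⁻¹
Fraction remaining after one interval: r = e^(−kτ) = e^(−0.04501 × 27.8) = 0.2861
Before dose 3, 2 doses have been given (aged 1τ, 2τ).
C_trough = C₀ × (r + r²) = 6.776 × (0.2861 + 0.08185) = 2.493 mg/L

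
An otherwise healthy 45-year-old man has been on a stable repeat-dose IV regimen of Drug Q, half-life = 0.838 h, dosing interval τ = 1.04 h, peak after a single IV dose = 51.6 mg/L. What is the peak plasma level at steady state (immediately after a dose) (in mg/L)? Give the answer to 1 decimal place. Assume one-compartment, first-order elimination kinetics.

k = ln2 / t½ = 0.693147 / 0.838 = 0.8271 h⁻¹
e^(−kτ) = e^(−0.8271 × 1.04) = 0.4231
Accumulation ratio R = 1 / (1 − e^(−kτ)) = 1 / (1 − 0.4231) = 1.733
Steady-state peak = C₀ × R = 51.6 × 1.733 = 89.42 mg/L

89.4 mg/L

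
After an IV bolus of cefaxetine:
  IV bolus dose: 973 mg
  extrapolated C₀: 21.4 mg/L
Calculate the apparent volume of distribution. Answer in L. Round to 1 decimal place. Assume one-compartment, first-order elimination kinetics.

45.5 L

Vd = Dose / C₀ = 973.0 / 21.4 = 45.47 L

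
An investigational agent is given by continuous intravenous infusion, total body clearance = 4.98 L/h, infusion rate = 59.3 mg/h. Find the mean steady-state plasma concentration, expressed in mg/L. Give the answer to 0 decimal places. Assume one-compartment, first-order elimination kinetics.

At steady state Css = R₀ / CL = 59.3 / 4.980 = 11.91 mg/L

12 mg/L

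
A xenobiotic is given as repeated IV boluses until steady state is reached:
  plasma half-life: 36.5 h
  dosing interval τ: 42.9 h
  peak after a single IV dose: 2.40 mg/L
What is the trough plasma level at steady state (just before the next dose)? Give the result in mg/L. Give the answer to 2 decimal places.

k = ln2 / t½ = 0.693147 / 36.5 = 0.01899 h⁻¹
e^(−kτ) = e^(−0.01899 × 42.9) = 0.4428
Accumulation ratio R = 1 / (1 − e^(−kτ)) = 1 / (1 − 0.4428) = 1.795
Steady-state trough = C₀ × R × e^(−kτ) = 2.40 × 1.795 × 0.4428 = 1.908 mg/L

1.91 mg/L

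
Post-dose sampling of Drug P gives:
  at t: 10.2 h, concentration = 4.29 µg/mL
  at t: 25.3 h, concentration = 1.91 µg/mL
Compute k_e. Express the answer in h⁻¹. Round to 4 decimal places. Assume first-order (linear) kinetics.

0.0536 h⁻¹

k = ln(C₁/C₂) / (t₂ − t₁) = ln(4.29/1.91) / (25.3 − 10.2)
  = 0.8092 / 15.10 = 0.05359 h⁻¹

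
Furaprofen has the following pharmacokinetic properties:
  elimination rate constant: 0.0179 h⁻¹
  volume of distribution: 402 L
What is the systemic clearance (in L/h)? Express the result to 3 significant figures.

CL = k × Vd = 0.0179 × 402 = 7.196 L/h

7.20 L/h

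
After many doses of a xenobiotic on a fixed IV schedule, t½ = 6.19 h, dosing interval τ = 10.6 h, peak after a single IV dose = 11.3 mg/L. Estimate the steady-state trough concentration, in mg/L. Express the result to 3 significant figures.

4.96 mg/L

k = ln2 / t½ = 0.693147 / 6.19 = 0.1120 h⁻¹
e^(−kτ) = e^(−0.1120 × 10.6) = 0.3051
Accumulation ratio R = 1 / (1 − e^(−kτ)) = 1 / (1 − 0.3051) = 1.439
Steady-state trough = C₀ × R × e^(−kτ) = 11.3 × 1.439 × 0.3051 = 4.961 mg/L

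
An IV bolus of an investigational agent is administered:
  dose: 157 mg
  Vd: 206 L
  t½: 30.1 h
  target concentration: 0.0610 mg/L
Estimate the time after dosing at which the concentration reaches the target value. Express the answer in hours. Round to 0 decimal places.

C₀ = Dose / Vd = 157.0 / 206 = 0.7621 mg/L
k = ln2 / t½ = 0.693147 / 30.1 = 0.02303 h⁻¹
t = ln(C₀ / C) / k = ln(0.7621 / 0.0610) / 0.02303
  = ln(12.49) / 0.02303 = 2.525 / 0.02303 = 109.6 h

110 h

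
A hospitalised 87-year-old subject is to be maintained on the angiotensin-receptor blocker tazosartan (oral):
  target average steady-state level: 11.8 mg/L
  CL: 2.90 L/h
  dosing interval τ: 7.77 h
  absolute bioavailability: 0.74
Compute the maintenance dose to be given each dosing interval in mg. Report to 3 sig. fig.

359 mg

At steady state, F × (Dose/τ) = Css × CL.
Dose = Css × CL × τ / F = 11.8 × 2.900 × 7.77 / 0.74 = 359.3 mg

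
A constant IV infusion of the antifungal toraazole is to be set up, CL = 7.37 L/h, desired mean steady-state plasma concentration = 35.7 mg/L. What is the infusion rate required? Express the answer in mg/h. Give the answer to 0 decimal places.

263 mg/h

At steady state, infusion rate R₀ = Css × CL = 35.7 × 7.370 = 263.1 mg/h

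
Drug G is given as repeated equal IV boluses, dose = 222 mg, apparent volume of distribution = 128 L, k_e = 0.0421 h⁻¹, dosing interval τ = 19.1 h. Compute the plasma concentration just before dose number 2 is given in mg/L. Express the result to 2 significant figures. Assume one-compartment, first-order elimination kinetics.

0.78 mg/L

C₀ per dose = Dose / Vd = 222 / 128 = 1.734 mg/L
Fraction remaining after one interval: r = e^(−kτ) = e^(−0.04210 × 19.1) = 0.4475
Before dose 2, 1 dose has been given (aged 1τ).
C_trough = C₀ × r = 1.734 × 0.4475 = 0.7760 mg/L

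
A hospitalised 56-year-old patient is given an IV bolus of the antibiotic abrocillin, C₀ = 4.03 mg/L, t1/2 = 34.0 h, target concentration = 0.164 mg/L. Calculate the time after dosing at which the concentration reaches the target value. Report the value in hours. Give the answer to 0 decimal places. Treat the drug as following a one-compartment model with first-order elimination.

157 h

k = ln2 / t½ = 0.693147 / 34.0 = 0.02039 h⁻¹
t = ln(C₀ / C) / k = ln(4.030 / 0.164) / 0.02039
  = ln(24.57) / 0.02039 = 3.202 / 0.02039 = 157.0 h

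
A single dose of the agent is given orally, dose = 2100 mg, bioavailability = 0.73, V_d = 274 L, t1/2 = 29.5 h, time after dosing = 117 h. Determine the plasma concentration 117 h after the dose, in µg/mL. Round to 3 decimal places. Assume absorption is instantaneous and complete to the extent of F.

0.358 µg/mL

Amount reaching circulation = F × Dose = 0.73 × 2100 = 1533 mg
C₀ = F·Dose / Vd = 1533 / 274 = 5.595 mg/L
k = ln2 / t½ = 0.693147 / 29.5 = 0.02350 h⁻¹
C = C₀ · e^(−k·t) = 5.595 × e^(−0.02350 × 117)
  = 5.595 × 0.06396 = 0.3579 mg/L
(0.3579 mg/L = 0.3579 µg/mL)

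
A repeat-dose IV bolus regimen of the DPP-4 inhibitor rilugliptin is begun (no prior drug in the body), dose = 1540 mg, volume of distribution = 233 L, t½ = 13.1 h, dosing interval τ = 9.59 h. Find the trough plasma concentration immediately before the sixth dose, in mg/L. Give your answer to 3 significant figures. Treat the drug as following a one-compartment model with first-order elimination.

C₀ per dose = Dose / Vd = 1540 / 233 = 6.609 mg/L
k = ln2 / t½ = 0.693147 / 13.1 = 0.05291 h⁻¹
Fraction remaining after one interval: r = e^(−kτ) = e^(−0.05291 × 9.59) = 0.6021
Before dose 6, 5 doses have been given (aged 1τ, 2τ, 3τ, 4τ, 5τ).
C_trough = C₀ × (r + r² + … + r^5) = C₀ × r(1−r^5)/(1−r)
        = 6.609 × 0.6021 × (1 − 0.07913) / (1 − 0.6021) = 9.209 mg/L

9.21 mg/L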